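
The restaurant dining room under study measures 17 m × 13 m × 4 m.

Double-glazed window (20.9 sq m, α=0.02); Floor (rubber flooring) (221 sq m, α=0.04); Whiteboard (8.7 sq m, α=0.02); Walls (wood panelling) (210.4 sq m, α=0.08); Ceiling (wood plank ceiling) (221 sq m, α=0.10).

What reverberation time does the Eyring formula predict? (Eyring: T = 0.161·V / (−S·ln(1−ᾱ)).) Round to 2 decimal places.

S = Σ Sᵢ = 682.0 sq m.
Σ(Sᵢαᵢ) = 20.9·0.02 + 221·0.04 + 8.7·0.02 + 210.4·0.08 + 221·0.10 = 48.364.
Mean coefficient ᾱ = A/S = 0.0709.
Eyring denominator: −S ln(1−ᾱ) = 50.154.
V = 17 × 13 × 4 = 884 m³.
RT60 = 0.161 × 884 / 50.154 = 2.84 s.

2.84 seconds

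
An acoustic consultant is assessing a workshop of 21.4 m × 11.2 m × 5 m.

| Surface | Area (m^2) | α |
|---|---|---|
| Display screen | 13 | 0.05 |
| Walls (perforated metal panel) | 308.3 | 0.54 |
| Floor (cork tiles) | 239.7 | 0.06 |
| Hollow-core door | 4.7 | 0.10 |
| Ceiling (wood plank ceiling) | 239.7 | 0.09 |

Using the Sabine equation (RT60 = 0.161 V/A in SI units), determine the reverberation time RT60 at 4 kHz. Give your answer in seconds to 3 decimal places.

0.948 seconds

A = Σ Sᵢαᵢ = 13*0.05 + 308.3*0.54 + 239.7*0.06 + 4.7*0.10 + 239.7*0.09 = 203.557 sabins.
Volume V = 21.4 × 11.2 × 5 = 1198.4 m³.
RT60 = 0.161 · V / A = 0.161 × 1198.4 / 203.557 = 0.948 s.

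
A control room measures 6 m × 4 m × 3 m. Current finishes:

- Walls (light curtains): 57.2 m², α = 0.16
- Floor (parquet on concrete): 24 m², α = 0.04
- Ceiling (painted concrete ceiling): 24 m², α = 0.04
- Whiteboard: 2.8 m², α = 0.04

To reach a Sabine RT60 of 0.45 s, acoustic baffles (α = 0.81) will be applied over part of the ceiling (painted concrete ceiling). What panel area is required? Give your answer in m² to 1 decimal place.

A₁ = Σ Sᵢαᵢ = 57.2×0.16 + 24×0.04 + 24×0.04 + 2.8×0.04 = 11.184 sabins.
Required A₂ = 0.161·72/0.45 = 25.760 sabins.
Absorption to add: 25.760 − 11.184 = 14.576 sabins.
Each m² of panel replacing the ceiling (painted concrete ceiling) adds (0.81 − 0.04) = 0.77 sabins.
Panel area = 14.576 / 0.77 = 18.9 m².

18.9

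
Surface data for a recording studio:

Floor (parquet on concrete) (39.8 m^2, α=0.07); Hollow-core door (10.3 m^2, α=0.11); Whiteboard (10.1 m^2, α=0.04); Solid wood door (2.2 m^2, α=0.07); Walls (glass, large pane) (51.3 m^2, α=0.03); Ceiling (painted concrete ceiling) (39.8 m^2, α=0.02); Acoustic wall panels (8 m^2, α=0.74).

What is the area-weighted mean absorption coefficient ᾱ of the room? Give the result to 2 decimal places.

Total surface area S = 161.5 m^2.
Weighted sum Σ Sα = 12.732.
ᾱ = A/S = 0.08.

0.08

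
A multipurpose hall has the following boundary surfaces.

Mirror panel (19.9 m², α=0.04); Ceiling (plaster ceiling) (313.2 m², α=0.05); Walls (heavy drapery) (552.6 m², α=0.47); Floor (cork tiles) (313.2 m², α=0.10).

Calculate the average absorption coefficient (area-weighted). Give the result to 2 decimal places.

Total surface area S = 1198.9 m².
Σ(Sᵢαᵢ) = 19.9×0.04 + 313.2×0.05 + 552.6×0.47 + 313.2×0.10 = 307.498.
ᾱ = A/S = 0.26.

0.26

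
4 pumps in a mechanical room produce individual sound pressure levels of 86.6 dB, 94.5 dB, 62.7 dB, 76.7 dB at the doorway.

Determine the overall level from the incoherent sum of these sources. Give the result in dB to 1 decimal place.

Converting to relative power and adding: 10^(86.6/10) + 10^(94.5/10) + 10^(62.7/10) + 10^(76.7/10) = 3.324e+09.
Combined level = 10 log₁₀(3.324e+09) = 95.2 dB.

95.2 dB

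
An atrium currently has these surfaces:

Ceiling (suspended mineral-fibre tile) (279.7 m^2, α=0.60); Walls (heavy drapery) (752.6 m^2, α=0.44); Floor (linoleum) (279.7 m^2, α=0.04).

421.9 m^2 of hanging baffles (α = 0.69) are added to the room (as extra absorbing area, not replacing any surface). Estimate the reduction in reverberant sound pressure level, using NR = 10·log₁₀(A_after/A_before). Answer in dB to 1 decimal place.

Equivalent absorption area: A_before = 279.7·0.60 + 752.6·0.44 + 279.7·0.04 = 510.152 m^2.
Added absorption = 421.9 × 0.69 = 291.111 sabins.
New total A_after = 801.263 sabins.
NR = 10·log₁₀(801.263/510.152) = 2.0 dB.

2.0 dB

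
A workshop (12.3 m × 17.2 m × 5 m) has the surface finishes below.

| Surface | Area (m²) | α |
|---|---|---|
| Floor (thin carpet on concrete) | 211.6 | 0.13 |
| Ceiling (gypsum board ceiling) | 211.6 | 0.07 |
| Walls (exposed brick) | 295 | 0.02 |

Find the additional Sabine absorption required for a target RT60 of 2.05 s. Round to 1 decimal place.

A₁ = Σ Sᵢαᵢ = 211.6·0.13 + 211.6·0.07 + 295·0.02 = 48.220 sabins.
Target A₂ = 0.161·1057.8/2.05 = 83.076 sabins (V = 1057.8 m³).
Shortfall: 83.076 − 48.220 = 34.9 sabins.

34.9 sabins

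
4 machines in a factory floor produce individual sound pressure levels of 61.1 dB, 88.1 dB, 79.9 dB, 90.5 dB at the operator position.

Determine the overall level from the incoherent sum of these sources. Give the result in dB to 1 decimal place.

92.7 dB

Σ 10^(Lᵢ/10) = 1.867e+09.
Back to dB: 10·log₁₀ Σ = 92.7 dB.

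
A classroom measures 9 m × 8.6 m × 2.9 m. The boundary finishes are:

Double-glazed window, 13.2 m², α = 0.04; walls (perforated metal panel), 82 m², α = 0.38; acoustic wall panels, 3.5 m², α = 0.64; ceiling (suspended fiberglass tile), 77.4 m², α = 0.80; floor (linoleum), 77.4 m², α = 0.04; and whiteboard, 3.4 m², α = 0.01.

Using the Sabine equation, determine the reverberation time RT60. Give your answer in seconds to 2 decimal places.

0.37 sec

Summing Sᵢαᵢ: 0.528 + 31.160 + 2.240 + 61.920 + 3.096 + 0.034 → A = 98.978 sabins.
Volume V = 9 × 8.6 × 2.9 = 224.46 m³.
RT60 = 0.161 · V / A = 0.161 × 224.46 / 98.978 = 0.37 s.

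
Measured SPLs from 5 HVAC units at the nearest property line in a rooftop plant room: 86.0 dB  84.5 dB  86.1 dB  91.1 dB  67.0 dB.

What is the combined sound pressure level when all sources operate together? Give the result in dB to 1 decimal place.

93.8 dB

Converting to relative power and adding: 10^(86.0/10) + 10^(84.5/10) + 10^(86.1/10) + 10^(91.1/10) + 10^(67.0/10) = 2.381e+09.
L_total = 10·log₁₀(2.381e+09) = 93.8 dB.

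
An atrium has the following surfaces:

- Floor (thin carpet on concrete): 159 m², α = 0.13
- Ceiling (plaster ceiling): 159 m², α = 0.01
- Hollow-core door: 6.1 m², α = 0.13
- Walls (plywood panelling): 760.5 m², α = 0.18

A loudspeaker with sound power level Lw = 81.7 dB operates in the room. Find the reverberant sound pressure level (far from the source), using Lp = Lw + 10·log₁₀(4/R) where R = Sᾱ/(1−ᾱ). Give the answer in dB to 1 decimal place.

65.0 dB

A = 159.943 sabins; S = 1084.6 m².
ᾱ = 159.943/1084.6 = 0.1475; R = Sᾱ/(1−ᾱ) = 159.943/(1−0.1475) = 187.616 m².
Lp = 81.7 + 10·log₁₀(4/187.616) = 81.7 + (-16.71) = 65.0 dB.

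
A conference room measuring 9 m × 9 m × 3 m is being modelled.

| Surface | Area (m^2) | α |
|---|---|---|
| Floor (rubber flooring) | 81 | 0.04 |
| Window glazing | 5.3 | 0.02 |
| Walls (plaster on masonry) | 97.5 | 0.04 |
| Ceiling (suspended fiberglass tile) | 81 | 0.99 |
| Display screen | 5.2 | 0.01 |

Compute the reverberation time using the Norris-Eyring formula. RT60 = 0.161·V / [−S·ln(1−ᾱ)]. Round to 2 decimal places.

S = Σ Sᵢ = 270.0 m^2.
Σ(Sᵢαᵢ) = 81×0.04 + 5.3×0.02 + 97.5×0.04 + 81×0.99 + 5.2×0.01 = 87.488.
ᾱ = 87.488 / 270.0 = 0.3240.
Eyring denominator: −S ln(1−ᾱ) = 105.722.
V = 9 × 9 × 3 = 243 m³.
RT60 = 0.161 × 243 / 105.722 = 0.37 s.

0.37 sec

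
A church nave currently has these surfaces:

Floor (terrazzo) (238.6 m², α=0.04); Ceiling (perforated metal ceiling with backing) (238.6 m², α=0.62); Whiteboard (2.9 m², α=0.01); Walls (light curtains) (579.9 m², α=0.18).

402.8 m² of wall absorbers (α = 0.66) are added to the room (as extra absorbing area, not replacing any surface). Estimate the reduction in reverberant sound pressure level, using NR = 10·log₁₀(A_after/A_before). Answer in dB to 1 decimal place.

3.0 dB

A_before = Σ Sᵢαᵢ = 238.6·0.04 + 238.6·0.62 + 2.9·0.01 + 579.9·0.18 = 261.887 sabins.
Added absorption = 402.8 × 0.66 = 265.848 sabins.
New total A_after = 527.735 sabins.
NR = 10·log₁₀(527.735/261.887) = 3.0 dB.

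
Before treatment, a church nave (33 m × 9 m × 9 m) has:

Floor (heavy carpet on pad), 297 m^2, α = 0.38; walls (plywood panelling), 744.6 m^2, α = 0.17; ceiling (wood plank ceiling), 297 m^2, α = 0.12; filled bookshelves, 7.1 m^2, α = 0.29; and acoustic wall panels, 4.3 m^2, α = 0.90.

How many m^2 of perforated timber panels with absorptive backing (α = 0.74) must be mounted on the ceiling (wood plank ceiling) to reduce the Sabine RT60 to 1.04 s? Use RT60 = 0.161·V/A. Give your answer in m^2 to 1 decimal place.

Summing Sᵢαᵢ: 112.860 + 126.582 + 35.640 + 2.059 + 3.870 → A₁ = 281.011 sabins.
V = 2673 m³. Target absorption A₂ = 0.161 × 2673 / 1.04 = 413.801 sabins.
ΔA needed = 413.801 − 281.011 = 132.790 sabins.
Each m^2 of panel replacing the ceiling (wood plank ceiling) adds (0.74 − 0.12) = 0.62 sabins.
Panel area = 132.790 / 0.62 = 214.2 m^2.

214.2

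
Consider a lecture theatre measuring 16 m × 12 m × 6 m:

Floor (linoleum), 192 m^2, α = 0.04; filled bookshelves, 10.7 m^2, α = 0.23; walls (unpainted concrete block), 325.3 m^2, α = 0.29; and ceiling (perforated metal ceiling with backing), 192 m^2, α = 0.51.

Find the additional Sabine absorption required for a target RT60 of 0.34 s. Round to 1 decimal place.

Total absorption A₁ = 192×0.04 + 10.7×0.23 + 325.3×0.29 + 192×0.51
  = 7.680 + 2.461 + 94.337 + 97.920 = 202.398 m^2 sabins.
V = 1152 m³. Required absorption A₂ = 0.161 × 1152 / 0.34 = 545.506 sabins.
Additional absorption ΔA = 545.506 − 202.398 = 343.1 sabins.

343.1 sabins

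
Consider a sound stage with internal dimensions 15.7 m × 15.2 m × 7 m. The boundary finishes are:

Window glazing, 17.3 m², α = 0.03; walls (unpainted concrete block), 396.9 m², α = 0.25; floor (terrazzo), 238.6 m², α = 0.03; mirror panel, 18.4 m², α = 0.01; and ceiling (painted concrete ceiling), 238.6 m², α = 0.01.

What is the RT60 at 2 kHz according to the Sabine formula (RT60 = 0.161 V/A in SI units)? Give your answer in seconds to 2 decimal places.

Equivalent absorption area: A = 17.3×0.03 + 396.9×0.25 + 238.6×0.03 + 18.4×0.01 + 238.6×0.01 = 109.472 m².
Room volume: 1670.48 m³.
T = 0.161 V/A = 0.161·1670.48/109.472 = 2.46 s.

2.46 s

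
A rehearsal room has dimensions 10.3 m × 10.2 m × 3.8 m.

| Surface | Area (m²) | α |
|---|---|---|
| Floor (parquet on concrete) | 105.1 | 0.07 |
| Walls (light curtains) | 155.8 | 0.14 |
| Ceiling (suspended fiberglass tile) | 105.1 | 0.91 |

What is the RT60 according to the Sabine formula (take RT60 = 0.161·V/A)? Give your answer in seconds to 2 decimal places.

0.51 sec

Equivalent absorption area: A = 105.1·0.07 + 155.8·0.14 + 105.1·0.91 = 124.810 m².
Room volume: 399.228 m³.
RT60 = 0.161 · V / A = 0.161 × 399.228 / 124.810 = 0.51 s.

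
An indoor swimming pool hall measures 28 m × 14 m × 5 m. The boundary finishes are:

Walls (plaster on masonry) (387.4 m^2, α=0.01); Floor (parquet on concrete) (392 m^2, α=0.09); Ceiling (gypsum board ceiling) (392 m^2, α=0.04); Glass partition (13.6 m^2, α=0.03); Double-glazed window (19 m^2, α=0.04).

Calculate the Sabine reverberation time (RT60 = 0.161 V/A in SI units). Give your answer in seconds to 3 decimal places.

Total absorption A = 387.4·0.01 + 392·0.09 + 392·0.04 + 13.6·0.03 + 19·0.04
  = 3.874 + 35.280 + 15.680 + 0.408 + 0.760 = 56.002 m^2 sabins.
V = 28·14·5 = 1960 m³.
T = 0.161 V/A = 0.161·1960/56.002 = 5.635 s.

5.635 s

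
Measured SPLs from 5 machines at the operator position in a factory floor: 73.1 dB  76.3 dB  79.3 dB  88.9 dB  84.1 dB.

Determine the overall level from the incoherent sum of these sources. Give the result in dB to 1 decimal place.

90.7 dB

Sum in the linear (power) domain: Σ 10^(Lᵢ/10) = 10^(73.1/10) + 10^(76.3/10) + 10^(79.3/10) + 10^(88.9/10) + 10^(84.1/10) = 1.181e+09.
L_total = 10·log₁₀(1.181e+09) = 90.7 dB.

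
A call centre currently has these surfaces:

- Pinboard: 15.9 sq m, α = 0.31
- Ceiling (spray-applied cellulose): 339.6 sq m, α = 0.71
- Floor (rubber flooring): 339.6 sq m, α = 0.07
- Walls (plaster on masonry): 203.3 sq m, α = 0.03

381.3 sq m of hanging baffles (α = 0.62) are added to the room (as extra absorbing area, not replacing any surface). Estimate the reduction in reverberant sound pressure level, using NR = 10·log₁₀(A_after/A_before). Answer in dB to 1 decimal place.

2.7 dB

Total absorption A_before = 15.9×0.31 + 339.6×0.71 + 339.6×0.07 + 203.3×0.03
  = 4.929 + 241.116 + 23.772 + 6.099 = 275.916 sq m sabins.
Treatment contributes 381.3·0.62 = 236.406 sabins.
New total A_after = 512.322 sabins.
NR = 10·log₁₀(512.322/275.916) = 2.7 dB.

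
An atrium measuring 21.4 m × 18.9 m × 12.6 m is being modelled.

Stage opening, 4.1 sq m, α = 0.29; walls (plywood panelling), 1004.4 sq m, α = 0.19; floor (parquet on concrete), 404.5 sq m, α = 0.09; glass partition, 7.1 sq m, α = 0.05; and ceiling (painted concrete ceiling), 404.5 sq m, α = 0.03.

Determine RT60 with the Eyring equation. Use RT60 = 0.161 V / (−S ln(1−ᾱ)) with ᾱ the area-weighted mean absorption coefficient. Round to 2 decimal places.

3.18 seconds

Total surface area S = 4.1 + 1004.4 + 404.5 + 7.1 + 404.5 = 1824.6 sq m.
Σ(Sᵢαᵢ) = 4.1·0.29 + 1004.4·0.19 + 404.5·0.09 + 7.1·0.05 + 404.5·0.03 = 240.920.
ᾱ = 240.920 / 1824.6 = 0.1320.
Eyring denominator: −S ln(1−ᾱ) = 258.297.
V = 21.4 × 18.9 × 12.6 = 5096.196 m³.
RT60 = 0.161 × 5096.196 / 258.297 = 3.18 s.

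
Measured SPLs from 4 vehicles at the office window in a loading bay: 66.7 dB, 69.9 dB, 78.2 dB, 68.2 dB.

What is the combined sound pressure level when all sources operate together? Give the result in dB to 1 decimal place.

Converting to relative power and adding: 10^(66.7/10) + 10^(69.9/10) + 10^(78.2/10) + 10^(68.2/10) = 8.713e+07.
Back to dB: 10·log₁₀ Σ = 79.4 dB.

79.4 dB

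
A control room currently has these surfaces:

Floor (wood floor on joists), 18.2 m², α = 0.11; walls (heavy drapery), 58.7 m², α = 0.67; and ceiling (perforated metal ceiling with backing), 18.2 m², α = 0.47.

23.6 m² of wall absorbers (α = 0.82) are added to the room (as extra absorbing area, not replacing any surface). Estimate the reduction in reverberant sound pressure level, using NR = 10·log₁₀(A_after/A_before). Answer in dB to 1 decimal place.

A_before = Σ Sᵢαᵢ = 18.2×0.11 + 58.7×0.67 + 18.2×0.47 = 49.885 sabins.
Added absorption = 23.6 × 0.82 = 19.352 sabins.
A_after = 49.885 + 19.352 = 69.237 sabins.
Reduction = 10 log₁₀(A_after/A_before) = 10 log₁₀(1.3879) = 1.4 dB.

1.4 dB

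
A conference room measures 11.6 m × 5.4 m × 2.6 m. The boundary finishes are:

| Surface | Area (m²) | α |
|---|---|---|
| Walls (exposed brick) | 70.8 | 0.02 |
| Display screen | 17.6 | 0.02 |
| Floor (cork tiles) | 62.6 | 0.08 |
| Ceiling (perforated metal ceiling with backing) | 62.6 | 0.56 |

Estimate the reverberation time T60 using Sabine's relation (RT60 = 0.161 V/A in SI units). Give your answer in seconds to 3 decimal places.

0.627 s

Equivalent absorption area: A = 70.8×0.02 + 17.6×0.02 + 62.6×0.08 + 62.6×0.56 = 41.832 m².
Room volume: 162.864 m³.
Sabine: RT60 = 0.161 × 162.864 / 41.832 = 0.627 s.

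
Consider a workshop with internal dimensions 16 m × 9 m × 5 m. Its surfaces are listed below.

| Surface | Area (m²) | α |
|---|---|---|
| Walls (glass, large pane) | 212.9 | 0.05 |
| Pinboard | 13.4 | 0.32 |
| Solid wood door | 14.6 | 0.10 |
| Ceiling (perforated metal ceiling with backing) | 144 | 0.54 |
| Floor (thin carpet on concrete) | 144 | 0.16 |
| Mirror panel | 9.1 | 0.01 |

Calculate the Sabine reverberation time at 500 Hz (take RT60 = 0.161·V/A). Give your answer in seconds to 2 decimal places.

0.99 sec

Summing Sᵢαᵢ: 10.645 + 4.288 + 1.460 + 77.760 + 23.040 + 0.091 → A = 117.284 sabins.
V = 16·9·5 = 720 m³.
T = 0.161 V/A = 0.161·720/117.284 = 0.99 s.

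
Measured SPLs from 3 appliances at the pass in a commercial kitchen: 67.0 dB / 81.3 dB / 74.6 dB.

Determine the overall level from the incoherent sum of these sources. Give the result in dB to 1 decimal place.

Converting to relative power and adding: 10^(67.0/10) + 10^(81.3/10) + 10^(74.6/10) = 1.687e+08.
Combined level = 10 log₁₀(1.687e+08) = 82.3 dB.

82.3 dB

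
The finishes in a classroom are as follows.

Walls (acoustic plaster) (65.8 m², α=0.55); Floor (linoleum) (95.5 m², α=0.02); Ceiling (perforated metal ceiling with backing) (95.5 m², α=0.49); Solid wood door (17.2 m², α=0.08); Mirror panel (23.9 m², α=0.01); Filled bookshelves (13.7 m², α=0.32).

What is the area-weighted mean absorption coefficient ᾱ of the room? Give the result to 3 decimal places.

S = Σ Sᵢ = 65.8 + 95.5 + 95.5 + 17.2 + 23.9 + 13.7 = 311.6 m².
Weighted sum Σ Sα = 90.894.
ᾱ = 90.894 / 311.6 = 0.292.

0.292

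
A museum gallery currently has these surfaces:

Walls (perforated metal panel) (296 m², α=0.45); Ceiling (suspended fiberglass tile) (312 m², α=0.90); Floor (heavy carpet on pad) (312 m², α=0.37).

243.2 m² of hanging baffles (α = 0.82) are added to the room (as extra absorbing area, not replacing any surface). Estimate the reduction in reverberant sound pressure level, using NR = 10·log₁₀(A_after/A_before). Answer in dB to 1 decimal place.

Equivalent absorption area: A_before = 296*0.45 + 312*0.90 + 312*0.37 = 529.440 m².
Treatment contributes 243.2·0.82 = 199.424 sabins.
A_after = 529.440 + 199.424 = 728.864 sabins.
Reduction = 10 log₁₀(A_after/A_before) = 10 log₁₀(1.3767) = 1.4 dB.

1.4 dB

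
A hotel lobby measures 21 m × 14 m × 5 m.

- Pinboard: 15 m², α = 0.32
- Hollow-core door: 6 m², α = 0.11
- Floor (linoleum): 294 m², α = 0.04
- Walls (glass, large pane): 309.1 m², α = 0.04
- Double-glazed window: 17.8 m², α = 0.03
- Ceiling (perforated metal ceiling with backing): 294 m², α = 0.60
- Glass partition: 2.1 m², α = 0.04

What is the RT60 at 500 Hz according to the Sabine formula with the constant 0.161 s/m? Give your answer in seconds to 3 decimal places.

Equivalent absorption area: A = 15×0.32 + 6×0.11 + 294×0.04 + 309.1×0.04 + 17.8×0.03 + 294×0.60 + 2.1×0.04 = 206.602 m².
Volume V = 21 × 14 × 5 = 1470 m³.
T = 0.161 V/A = 0.161·1470/206.602 = 1.146 s.

1.146 sec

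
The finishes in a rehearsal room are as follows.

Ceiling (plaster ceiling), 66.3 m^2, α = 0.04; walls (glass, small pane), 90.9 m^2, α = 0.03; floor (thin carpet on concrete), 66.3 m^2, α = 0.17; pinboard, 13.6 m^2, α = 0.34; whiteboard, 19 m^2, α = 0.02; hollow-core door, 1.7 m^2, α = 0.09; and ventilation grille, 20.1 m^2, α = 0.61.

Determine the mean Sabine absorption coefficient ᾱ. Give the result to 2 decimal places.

0.12

Total surface area S = 277.9 m^2.
Σ(Sᵢαᵢ) = 66.3·0.04 + 90.9·0.03 + 66.3·0.17 + 13.6·0.34 + 19·0.02 + 1.7·0.09 + 20.1·0.61 = 34.068.
ᾱ = 34.068 / 277.9 = 0.12.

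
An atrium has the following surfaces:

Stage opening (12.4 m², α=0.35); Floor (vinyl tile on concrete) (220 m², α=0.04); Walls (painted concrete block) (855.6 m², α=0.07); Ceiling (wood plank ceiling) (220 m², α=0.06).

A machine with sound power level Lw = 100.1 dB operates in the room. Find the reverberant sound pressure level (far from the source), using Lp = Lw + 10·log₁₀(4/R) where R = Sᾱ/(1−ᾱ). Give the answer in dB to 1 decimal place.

Σ(Sᵢαᵢ) = 12.4·0.35 + 220·0.04 + 855.6·0.07 + 220·0.06 = 86.232; total area S = 1308.0 m².
ᾱ = 86.232/1308.0 = 0.0659; R = Sᾱ/(1−ᾱ) = 86.232/(1−0.0659) = 92.316 m².
Lp = 100.1 + 10·log₁₀(4/92.316) = 100.1 + (-13.63) = 86.5 dB.

86.5 dB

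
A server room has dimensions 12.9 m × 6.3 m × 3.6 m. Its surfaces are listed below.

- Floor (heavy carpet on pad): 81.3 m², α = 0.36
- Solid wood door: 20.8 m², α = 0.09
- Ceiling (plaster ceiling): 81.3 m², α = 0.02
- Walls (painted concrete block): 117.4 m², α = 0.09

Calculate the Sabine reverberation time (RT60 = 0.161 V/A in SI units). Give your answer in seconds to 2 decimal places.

1.09 sec

Equivalent absorption area: A = 81.3×0.36 + 20.8×0.09 + 81.3×0.02 + 117.4×0.09 = 43.332 m².
V = 12.9·6.3·3.6 = 292.572 m³.
T = 0.161 V/A = 0.161·292.572/43.332 = 1.09 s.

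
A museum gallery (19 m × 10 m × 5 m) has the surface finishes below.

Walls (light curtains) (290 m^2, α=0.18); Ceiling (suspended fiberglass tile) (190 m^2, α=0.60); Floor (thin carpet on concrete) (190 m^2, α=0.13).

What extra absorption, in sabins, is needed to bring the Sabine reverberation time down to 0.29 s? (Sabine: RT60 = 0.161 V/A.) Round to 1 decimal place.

Equivalent absorption area: A₁ = 290×0.18 + 190×0.60 + 190×0.13 = 190.900 m^2.
For T = 0.29 s, need A₂ = 0.161·V/T = 0.161·950/0.29 = 527.414 sabins.
Additional absorption ΔA = 527.414 − 190.900 = 336.5 sabins.

336.5 sabins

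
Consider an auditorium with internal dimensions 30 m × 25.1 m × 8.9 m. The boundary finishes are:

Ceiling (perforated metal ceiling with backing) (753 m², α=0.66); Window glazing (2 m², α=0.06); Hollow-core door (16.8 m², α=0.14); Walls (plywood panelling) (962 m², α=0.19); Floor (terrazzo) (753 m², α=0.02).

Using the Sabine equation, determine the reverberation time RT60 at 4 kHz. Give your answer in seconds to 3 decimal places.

Equivalent absorption area: A = 753·0.66 + 2·0.06 + 16.8·0.14 + 962·0.19 + 753·0.02 = 697.292 m².
V = 30·25.1·8.9 = 6701.7 m³.
T = 0.161 V/A = 0.161·6701.7/697.292 = 1.547 s.

1.547 seconds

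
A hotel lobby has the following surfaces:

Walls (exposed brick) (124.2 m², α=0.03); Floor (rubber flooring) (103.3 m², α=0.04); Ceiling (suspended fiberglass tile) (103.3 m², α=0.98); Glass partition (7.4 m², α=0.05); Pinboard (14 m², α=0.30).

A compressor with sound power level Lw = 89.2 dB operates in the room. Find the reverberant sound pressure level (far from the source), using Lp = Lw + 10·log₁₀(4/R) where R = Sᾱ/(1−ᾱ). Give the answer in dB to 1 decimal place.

73.0 dB

A = 113.662 sabins; S = 352.2 m².
ᾱ = 113.662/352.2 = 0.3227; R = Sᾱ/(1−ᾱ) = 113.662/(1−0.3227) = 167.816 m².
Lp = 89.2 + 10·log₁₀(4/167.816) = 89.2 + (-16.23) = 73.0 dB.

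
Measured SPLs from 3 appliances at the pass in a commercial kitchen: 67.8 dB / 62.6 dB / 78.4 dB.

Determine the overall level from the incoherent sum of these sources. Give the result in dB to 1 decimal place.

78.9 dB

Σ 10^(Lᵢ/10) = 7.703e+07.
Combined level = 10 log₁₀(7.703e+07) = 78.9 dB.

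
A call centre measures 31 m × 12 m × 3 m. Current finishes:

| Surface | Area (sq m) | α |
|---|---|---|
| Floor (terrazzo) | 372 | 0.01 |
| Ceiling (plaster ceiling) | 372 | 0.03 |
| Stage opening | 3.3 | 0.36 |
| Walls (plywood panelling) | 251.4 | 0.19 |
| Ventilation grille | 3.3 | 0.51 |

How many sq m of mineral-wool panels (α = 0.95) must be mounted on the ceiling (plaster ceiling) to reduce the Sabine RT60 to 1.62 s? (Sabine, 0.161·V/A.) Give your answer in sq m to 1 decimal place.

A₁ = Σ Sᵢαᵢ = 372·0.01 + 372·0.03 + 3.3·0.36 + 251.4·0.19 + 3.3·0.51 = 65.517 sabins.
Required A₂ = 0.161·1116/1.62 = 110.911 sabins.
Absorption to add: 110.911 − 65.517 = 45.394 sabins.
Each sq m of panel replacing the ceiling (plaster ceiling) adds (0.95 − 0.03) = 0.92 sabins.
Panel area = 45.394 / 0.92 = 49.3 sq m.

49.3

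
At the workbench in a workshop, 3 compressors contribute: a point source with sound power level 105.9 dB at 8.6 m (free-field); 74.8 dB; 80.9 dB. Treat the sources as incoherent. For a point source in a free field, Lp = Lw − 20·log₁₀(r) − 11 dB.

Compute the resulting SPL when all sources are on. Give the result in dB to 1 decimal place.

Source at 8.6 m: Lp = 105.9 − 20·log₁₀(8.6) − 11 = 76.2 dB.
Converting to relative power and adding: 10^(76.2/10) + 10^(74.8/10) + 10^(80.9/10) = 1.949e+08.
Combined level = 10 log₁₀(1.949e+08) = 82.9 dB.

82.9 dB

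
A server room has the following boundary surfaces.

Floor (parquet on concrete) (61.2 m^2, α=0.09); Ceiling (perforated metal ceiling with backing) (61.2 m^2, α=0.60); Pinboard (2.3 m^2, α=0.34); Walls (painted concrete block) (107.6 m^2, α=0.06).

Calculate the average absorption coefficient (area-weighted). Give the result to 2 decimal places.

0.21

S = Σ Sᵢ = 61.2 + 61.2 + 2.3 + 107.6 = 232.3 m^2.
Weighted sum Σ Sα = 49.466.
ᾱ = A/S = 0.21.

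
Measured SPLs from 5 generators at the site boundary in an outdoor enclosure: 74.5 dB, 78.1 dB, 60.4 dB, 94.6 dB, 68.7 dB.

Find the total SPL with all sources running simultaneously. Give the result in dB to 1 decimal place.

Sum in the linear (power) domain: Σ 10^(Lᵢ/10) = 10^(74.5/10) + 10^(78.1/10) + 10^(60.4/10) + 10^(94.6/10) + 10^(68.7/10) = 2.985e+09.
L_total = 10·log₁₀(2.985e+09) = 94.7 dB.

94.7 dB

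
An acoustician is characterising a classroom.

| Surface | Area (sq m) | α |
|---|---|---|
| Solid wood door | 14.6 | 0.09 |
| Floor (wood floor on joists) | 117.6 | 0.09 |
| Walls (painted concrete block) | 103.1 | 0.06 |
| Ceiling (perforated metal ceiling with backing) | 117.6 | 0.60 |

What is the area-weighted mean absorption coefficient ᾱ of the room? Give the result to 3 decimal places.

S = Σ Sᵢ = 14.6 + 117.6 + 103.1 + 117.6 = 352.9 sq m.
Σ(Sᵢαᵢ) = 14.6×0.09 + 117.6×0.09 + 103.1×0.06 + 117.6×0.60 = 88.644.
ᾱ = 88.644 / 352.9 = 0.251.

0.251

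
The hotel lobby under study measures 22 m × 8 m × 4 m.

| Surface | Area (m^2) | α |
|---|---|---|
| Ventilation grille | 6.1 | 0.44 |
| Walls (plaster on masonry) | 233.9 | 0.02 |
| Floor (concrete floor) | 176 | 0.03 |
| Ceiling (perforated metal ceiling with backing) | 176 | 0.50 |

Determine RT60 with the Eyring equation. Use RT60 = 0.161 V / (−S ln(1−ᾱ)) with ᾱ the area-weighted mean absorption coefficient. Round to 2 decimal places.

1.03 sec

S = Σ Sᵢ = 592.0 m^2.
Σ(Sᵢαᵢ) = 6.1·0.44 + 233.9·0.02 + 176·0.03 + 176·0.50 = 100.642.
ᾱ = 100.642 / 592.0 = 0.1700.
−S·ln(1−ᾱ) = −592.0 × ln(1 − 0.1700) = 110.307.
V = 22 × 8 × 4 = 704 m³.
RT60 = 0.161 × 704 / 110.307 = 1.03 s.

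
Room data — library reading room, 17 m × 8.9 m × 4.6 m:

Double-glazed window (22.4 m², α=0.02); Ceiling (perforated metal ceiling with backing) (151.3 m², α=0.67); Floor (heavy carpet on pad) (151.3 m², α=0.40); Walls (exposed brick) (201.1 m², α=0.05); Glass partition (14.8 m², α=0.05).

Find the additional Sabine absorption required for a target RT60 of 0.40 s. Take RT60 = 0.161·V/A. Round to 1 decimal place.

Total absorption A₁ = 22.4*0.02 + 151.3*0.67 + 151.3*0.40 + 201.1*0.05 + 14.8*0.05
  = 0.448 + 101.371 + 60.520 + 10.055 + 0.740 = 173.134 m² sabins.
For T = 0.40 s, need A₂ = 0.161·V/T = 0.161·695.98/0.40 = 280.132 sabins.
Additional absorption ΔA = 280.132 − 173.134 = 107.0 sabins.

107.0 sabins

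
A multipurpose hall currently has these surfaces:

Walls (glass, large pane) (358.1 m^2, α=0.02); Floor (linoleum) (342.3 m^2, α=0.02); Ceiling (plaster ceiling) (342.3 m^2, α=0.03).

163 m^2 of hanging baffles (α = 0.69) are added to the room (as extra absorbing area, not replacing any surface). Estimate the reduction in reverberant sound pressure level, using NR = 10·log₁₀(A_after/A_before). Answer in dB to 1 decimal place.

Equivalent absorption area: A_before = 358.1×0.02 + 342.3×0.02 + 342.3×0.03 = 24.277 m^2.
Treatment contributes 163·0.69 = 112.470 sabins.
A_after = 24.277 + 112.470 = 136.747 sabins.
Reduction = 10 log₁₀(A_after/A_before) = 10 log₁₀(5.6328) = 7.5 dB.

7.5 dB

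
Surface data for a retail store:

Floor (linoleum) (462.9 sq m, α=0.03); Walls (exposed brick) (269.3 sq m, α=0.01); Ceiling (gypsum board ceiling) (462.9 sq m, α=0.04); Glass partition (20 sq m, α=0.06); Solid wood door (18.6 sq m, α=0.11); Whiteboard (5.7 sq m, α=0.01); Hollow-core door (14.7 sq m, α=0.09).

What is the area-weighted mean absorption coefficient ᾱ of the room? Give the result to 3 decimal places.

Total surface area S = 1254.1 sq m.
Σ(Sᵢαᵢ) = 462.9×0.03 + 269.3×0.01 + 462.9×0.04 + 20×0.06 + 18.6×0.11 + 5.7×0.01 + 14.7×0.09 = 39.722.
ᾱ = 39.722 / 1254.1 = 0.032.

0.032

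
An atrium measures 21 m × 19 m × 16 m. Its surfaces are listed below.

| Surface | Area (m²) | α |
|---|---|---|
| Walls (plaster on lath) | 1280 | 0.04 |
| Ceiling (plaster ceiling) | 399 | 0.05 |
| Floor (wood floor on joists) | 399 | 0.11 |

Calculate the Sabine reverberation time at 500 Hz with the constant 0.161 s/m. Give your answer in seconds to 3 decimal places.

Summing Sᵢαᵢ: 51.200 + 19.950 + 43.890 → A = 115.040 sabins.
Volume V = 21 × 19 × 16 = 6384 m³.
Sabine: RT60 = 0.161 × 6384 / 115.040 = 8.934 s.

8.934 s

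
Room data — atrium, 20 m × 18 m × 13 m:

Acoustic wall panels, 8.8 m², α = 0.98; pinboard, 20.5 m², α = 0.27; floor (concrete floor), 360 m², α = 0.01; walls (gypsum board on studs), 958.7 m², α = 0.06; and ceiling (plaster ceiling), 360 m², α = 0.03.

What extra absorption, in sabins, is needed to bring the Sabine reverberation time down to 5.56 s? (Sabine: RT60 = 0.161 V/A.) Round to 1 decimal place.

49.4 sabins

Total absorption A₁ = 8.8×0.98 + 20.5×0.27 + 360×0.01 + 958.7×0.06 + 360×0.03
  = 8.624 + 5.535 + 3.600 + 57.522 + 10.800 = 86.081 m² sabins.
Target A₂ = 0.161·4680/5.56 = 135.518 sabins (V = 4680 m³).
ΔA = A₂ − A₁ = 135.518 − 86.081 = 49.4 sabins.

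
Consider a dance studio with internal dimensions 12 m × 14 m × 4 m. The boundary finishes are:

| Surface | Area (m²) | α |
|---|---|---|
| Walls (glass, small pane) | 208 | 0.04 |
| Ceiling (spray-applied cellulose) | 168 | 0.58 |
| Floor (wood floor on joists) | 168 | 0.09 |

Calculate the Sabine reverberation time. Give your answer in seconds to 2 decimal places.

Summing Sᵢαᵢ: 8.320 + 97.440 + 15.120 → A = 120.880 sabins.
Room volume: 672 m³.
RT60 = 0.161 · V / A = 0.161 × 672 / 120.880 = 0.90 s.

0.90 seconds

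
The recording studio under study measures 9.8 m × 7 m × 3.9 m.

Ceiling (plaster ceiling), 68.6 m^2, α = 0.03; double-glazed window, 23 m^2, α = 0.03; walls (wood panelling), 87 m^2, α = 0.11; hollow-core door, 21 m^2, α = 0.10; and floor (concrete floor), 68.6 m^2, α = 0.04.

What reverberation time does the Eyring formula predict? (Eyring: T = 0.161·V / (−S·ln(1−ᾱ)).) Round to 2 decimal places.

2.43 seconds

S = Σ Sᵢ = 268.2 m^2.
Absorption A = 68.6×0.03 + 23×0.03 + 87×0.11 + 21×0.10 + 68.6×0.04 = 17.162 sabins.
ᾱ = 17.162 / 268.2 = 0.0640.
−S·ln(1−ᾱ) = −268.2 × ln(1 − 0.0640) = 17.739.
V = 9.8 × 7 × 3.9 = 267.54 m³.
T = 0.161·V/[−S·ln(1−ᾱ)] = 0.161·267.54/17.739 = 2.43 s.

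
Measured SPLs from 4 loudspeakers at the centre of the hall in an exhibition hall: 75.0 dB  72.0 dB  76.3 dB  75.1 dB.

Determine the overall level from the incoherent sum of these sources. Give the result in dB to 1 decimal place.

Sum in the linear (power) domain: Σ 10^(Lᵢ/10) = 10^(75.0/10) + 10^(72.0/10) + 10^(76.3/10) + 10^(75.1/10) = 1.225e+08.
Combined level = 10 log₁₀(1.225e+08) = 80.9 dB.

80.9 dB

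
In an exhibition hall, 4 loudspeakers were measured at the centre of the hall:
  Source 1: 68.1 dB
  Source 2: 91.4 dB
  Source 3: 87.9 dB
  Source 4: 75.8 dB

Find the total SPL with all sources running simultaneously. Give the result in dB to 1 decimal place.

93.1 dB

Σ 10^(Lᵢ/10) = 2.041e+09.
L_total = 10·log₁₀(2.041e+09) = 93.1 dB.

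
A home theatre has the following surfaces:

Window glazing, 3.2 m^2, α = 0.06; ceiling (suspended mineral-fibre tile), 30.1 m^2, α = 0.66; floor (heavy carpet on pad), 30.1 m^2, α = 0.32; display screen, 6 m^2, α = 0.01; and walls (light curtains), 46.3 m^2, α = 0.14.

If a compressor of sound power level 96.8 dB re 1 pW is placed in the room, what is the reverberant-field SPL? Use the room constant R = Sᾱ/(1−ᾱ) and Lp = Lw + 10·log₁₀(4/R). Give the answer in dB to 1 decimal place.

Σ(Sᵢαᵢ) = 3.2×0.06 + 30.1×0.66 + 30.1×0.32 + 6×0.01 + 46.3×0.14 = 36.232; total area S = 115.7 m^2.
ᾱ = 36.232/115.7 = 0.3132; R = Sᾱ/(1−ᾱ) = 36.232/(1−0.3132) = 52.755 m^2.
Lp = Lw + 10 log₁₀(4/R) = 96.8 -11.20 = 85.6 dB.

85.6 dB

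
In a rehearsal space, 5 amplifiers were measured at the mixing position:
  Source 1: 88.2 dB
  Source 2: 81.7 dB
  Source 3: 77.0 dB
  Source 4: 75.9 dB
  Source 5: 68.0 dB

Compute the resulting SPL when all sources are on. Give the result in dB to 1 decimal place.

89.6 dB

Converting to relative power and adding: 10^(88.2/10) + 10^(81.7/10) + 10^(77.0/10) + 10^(75.9/10) + 10^(68.0/10) = 9.039e+08.
Combined level = 10 log₁₀(9.039e+08) = 89.6 dB.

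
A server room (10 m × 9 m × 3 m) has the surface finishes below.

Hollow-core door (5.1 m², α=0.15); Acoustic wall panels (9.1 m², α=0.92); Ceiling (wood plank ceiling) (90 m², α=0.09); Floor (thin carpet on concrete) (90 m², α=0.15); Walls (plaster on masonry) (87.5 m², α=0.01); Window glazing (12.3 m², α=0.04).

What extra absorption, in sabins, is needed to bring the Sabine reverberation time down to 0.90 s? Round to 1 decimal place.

Summing Sᵢαᵢ: 0.765 + 8.372 + 8.100 + 13.500 + 0.875 + 0.492 → A₁ = 32.104 sabins.
For T = 0.90 s, need A₂ = 0.161·V/T = 0.161·270/0.90 = 48.300 sabins.
Shortfall: 48.300 − 32.104 = 16.2 sabins.

16.2 sabins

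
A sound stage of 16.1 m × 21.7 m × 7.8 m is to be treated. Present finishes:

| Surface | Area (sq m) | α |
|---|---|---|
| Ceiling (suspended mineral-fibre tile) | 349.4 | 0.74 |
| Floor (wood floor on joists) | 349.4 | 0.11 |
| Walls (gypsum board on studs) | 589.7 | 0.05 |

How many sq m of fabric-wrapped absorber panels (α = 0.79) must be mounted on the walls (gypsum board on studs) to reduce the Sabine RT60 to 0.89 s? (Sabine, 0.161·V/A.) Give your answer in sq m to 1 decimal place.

Summing Sᵢαᵢ: 258.556 + 38.434 + 29.485 → A₁ = 326.475 sabins.
Required A₂ = 0.161·2725.086/0.89 = 492.965 sabins.
ΔA needed = 492.965 − 326.475 = 166.490 sabins.
Each sq m of panel replacing the walls (gypsum board on studs) adds (0.79 − 0.05) = 0.74 sabins.
Area = ΔA/Δα = 166.490/0.74 = 225.0 sq m.

225.0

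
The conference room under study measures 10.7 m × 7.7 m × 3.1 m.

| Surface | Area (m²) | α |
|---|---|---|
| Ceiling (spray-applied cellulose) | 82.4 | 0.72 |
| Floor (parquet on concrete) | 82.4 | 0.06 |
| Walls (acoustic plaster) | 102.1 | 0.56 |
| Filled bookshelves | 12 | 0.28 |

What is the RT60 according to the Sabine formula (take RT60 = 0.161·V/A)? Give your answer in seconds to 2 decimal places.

Total absorption A = 82.4*0.72 + 82.4*0.06 + 102.1*0.56 + 12*0.28
  = 59.328 + 4.944 + 57.176 + 3.360 = 124.808 m² sabins.
Room volume: 255.409 m³.
Sabine: RT60 = 0.161 × 255.409 / 124.808 = 0.33 s.

0.33 s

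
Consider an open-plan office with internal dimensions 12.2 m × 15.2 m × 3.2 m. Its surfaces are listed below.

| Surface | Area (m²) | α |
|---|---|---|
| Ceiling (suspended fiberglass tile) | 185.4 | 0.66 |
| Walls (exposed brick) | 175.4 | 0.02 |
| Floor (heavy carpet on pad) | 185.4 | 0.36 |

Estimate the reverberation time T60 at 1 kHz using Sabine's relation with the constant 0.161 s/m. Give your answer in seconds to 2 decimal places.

Equivalent absorption area: A = 185.4×0.66 + 175.4×0.02 + 185.4×0.36 = 192.616 m².
Room volume: 593.408 m³.
Sabine: RT60 = 0.161 × 593.408 / 192.616 = 0.50 s.

0.50 s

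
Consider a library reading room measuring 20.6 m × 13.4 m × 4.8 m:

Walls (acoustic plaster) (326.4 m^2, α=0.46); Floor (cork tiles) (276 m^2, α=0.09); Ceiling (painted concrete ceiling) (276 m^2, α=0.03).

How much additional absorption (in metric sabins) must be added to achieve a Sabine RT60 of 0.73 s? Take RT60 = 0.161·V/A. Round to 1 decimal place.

A₁ = Σ Sᵢαᵢ = 326.4×0.46 + 276×0.09 + 276×0.03 = 183.264 sabins.
For T = 0.73 s, need A₂ = 0.161·V/T = 0.161·1324.992/0.73 = 292.224 sabins.
ΔA = A₂ − A₁ = 292.224 − 183.264 = 109.0 sabins.

109.0 sabins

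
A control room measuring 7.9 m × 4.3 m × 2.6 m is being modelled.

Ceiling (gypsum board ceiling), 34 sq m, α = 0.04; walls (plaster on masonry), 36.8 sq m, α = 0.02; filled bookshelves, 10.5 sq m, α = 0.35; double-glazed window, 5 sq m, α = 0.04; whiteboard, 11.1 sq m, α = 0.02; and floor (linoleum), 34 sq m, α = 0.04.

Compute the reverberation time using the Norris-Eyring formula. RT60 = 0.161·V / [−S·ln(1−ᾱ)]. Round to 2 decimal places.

Total surface area S = 34 + 36.8 + 10.5 + 5 + 11.1 + 34 = 131.4 sq m.
Σ(Sᵢαᵢ) = 34×0.04 + 36.8×0.02 + 10.5×0.35 + 5×0.04 + 11.1×0.02 + 34×0.04 = 7.553.
Mean coefficient ᾱ = A/S = 0.0575.
Eyring denominator: −S ln(1−ᾱ) = 7.781.
V = 7.9 × 4.3 × 2.6 = 88.322 m³.
T = 0.161·V/[−S·ln(1−ᾱ)] = 0.161·88.322/7.781 = 1.83 s.

1.83 s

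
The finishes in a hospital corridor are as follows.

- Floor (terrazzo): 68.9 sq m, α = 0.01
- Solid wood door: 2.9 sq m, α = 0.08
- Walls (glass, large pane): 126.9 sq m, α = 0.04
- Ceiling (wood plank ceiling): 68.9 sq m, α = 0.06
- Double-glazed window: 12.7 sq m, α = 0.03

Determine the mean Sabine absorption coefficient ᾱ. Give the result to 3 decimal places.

0.038

Total surface area S = 280.3 sq m.
Weighted sum Σ Sα = 10.512.
ᾱ = A/S = 0.038.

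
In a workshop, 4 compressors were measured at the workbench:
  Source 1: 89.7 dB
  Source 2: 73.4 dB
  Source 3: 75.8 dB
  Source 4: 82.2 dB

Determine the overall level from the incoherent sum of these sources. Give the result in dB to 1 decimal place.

Converting to relative power and adding: 10^(89.7/10) + 10^(73.4/10) + 10^(75.8/10) + 10^(82.2/10) = 1.159e+09.
L_total = 10·log₁₀(1.159e+09) = 90.6 dB.

90.6 dB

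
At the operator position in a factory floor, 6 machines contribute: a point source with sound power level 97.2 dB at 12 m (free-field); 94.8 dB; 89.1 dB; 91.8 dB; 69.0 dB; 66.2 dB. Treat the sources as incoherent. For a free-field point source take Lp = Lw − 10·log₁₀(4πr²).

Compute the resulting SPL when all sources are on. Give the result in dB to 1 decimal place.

97.3 dB

Source at 12 m: Lp = 97.2 − 10·log₁₀(4π·12²) = 97.2 − 10·log₁₀(1809.557) = 64.6 dB.
Σ 10^(Lᵢ/10) = 5.361e+09.
Back to dB: 10·log₁₀ Σ = 97.3 dB.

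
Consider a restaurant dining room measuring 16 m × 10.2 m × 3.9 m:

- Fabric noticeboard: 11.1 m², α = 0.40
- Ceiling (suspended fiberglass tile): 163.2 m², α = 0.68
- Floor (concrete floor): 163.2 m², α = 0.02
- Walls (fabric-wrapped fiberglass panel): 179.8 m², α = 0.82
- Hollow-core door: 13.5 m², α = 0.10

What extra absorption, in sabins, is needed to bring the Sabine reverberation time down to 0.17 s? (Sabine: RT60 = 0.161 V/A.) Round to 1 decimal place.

A₁ = Σ Sᵢαᵢ = 11.1*0.40 + 163.2*0.68 + 163.2*0.02 + 179.8*0.82 + 13.5*0.10 = 267.466 sabins.
Target A₂ = 0.161·636.48/0.17 = 602.784 sabins (V = 636.48 m³).
ΔA = A₂ − A₁ = 602.784 − 267.466 = 335.3 sabins.

335.3 sabins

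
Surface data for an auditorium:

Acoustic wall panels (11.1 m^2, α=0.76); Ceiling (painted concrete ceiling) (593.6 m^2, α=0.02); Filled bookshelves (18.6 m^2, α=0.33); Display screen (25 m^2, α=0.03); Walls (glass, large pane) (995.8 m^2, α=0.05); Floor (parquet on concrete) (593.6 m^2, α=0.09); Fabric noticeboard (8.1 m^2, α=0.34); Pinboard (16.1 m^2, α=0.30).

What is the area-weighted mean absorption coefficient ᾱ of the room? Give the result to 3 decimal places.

0.061

S = Σ Sᵢ = 11.1 + 593.6 + 18.6 + 25 + 995.8 + 593.6 + 8.1 + 16.1 = 2261.9 m^2.
A = 11.1×0.76 + 593.6×0.02 + 18.6×0.33 + 25×0.03 + 995.8×0.05 + 593.6×0.09 + 8.1×0.34 + 16.1×0.30 = 137.994 sabins.
ᾱ = 137.994 / 2261.9 = 0.061.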